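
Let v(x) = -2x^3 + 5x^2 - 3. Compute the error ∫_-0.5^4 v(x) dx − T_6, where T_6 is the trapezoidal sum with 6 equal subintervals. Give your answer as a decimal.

2.3203125

Exact integral: ∫_-0.5^4 v(x) dx = -34.59375.
T_6 = -36.9140625.
Error = -34.59375 − (-36.9140625) = 2.3203125.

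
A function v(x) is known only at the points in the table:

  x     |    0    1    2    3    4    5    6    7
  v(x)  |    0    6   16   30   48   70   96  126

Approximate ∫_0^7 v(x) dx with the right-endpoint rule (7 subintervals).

Δx = 1.
Sum = 1·[6 + 16 + 30 + 48 + 70 + 96 + 126] = 392.

392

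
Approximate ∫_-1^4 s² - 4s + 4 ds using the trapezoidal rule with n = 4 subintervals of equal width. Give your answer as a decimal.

Δs = (4 − (-1))/4 = 1.25.
f(-1) = 9, f(0.25) = 3.0625, f(1.5) = 0.25, f(2.75) = 0.5625, f(4) = 4.
T_4 = (Δs/2)·[f(s_0) + 2f(s_1) + 2f(s_2) + 2f(s_3) + f(s_4)].
Sum = 12.96875.

12.96875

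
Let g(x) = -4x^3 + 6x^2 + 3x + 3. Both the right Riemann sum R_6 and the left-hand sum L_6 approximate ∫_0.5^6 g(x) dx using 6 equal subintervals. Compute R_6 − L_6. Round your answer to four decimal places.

R_6 ≈ -1109.376736.
L_6 ≈ -529.585069.
R_6 − L_6 ≈ -579.7917.

-579.7917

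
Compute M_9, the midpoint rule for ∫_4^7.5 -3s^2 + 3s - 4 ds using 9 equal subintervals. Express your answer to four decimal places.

-311.3677

Δs = (7.5 − 4)/9 = 7/18.
Midpoints: 151/36, 55/12, 179/36, 193/36, 5.75, 221/36, 235/36, 83/12, 263/36.
f(151/36) = -19093/432, f(55/12) = -2557/48, f(179/36) = -27325/432, f(193/36) = -32029/432, f(5.75) = -85.9375, f(221/36) = -42613/432, f(235/36) = -48493/432, f(83/12) = -6085/48, f(263/36) = -61429/432.
Sum = Δs · [f(151/36) + f(55/12) + f(179/36) + ...].
Sum ≈ -311.3677.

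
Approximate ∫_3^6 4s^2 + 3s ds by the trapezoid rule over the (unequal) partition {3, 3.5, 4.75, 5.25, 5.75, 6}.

294.0625

Subinterval widths: 0.5, 1.25, 0.5, 0.5, 0.25.
f(3) = 45, f(3.5) = 59.5, f(4.75) = 104.5, f(5.25) = 126, f(5.75) = 149.5, f(6) = 162.
On each subinterval the trapezoid contributes (Δs_i/2)·[f(s_{i-1}) + f(s_i)].
Sum = 294.0625.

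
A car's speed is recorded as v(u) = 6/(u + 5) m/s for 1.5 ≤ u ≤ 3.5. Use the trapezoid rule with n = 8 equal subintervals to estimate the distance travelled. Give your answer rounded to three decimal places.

Δu = (3.5 − 1.5)/8 = 0.25.
v(1.5) = 12/13, v(1.75) = 8/9, v(2) = 6/7, v(2.25) = 24/29, v(2.5) = 0.8, v(2.75) = 24/31, v(3) = 0.75, v(3.25) = 8/11, v(3.5) = 12/17.
T_8 = (Δu/2)·[v(u_0) + 2v(u_1) + ... + 2v(u_{7}) + v(u_8)].
Sum ≈ 1.610.

1.610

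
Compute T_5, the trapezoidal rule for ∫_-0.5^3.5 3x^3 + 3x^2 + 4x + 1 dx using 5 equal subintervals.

190.54

Δx = (3.5 − (-0.5))/5 = 0.8.
f(-0.5) = -0.625, f(0.3) = 2.551, f(1.1) = 13.023, f(1.9) = 40.007, f(2.7) = 92.719, f(3.5) = 180.375.
T_5 = (Δx/2)·[f(x_0) + 2f(x_1) + ... + 2f(x_{4}) + f(x_5)].
Sum = 190.54.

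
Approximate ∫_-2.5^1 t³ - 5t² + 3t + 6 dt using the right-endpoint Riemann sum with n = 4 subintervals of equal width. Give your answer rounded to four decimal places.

Δt = (1 − (-2.5))/4 = 0.875.
Right endpoints: -1.625, -0.75, 0.125, 1.
f(-1.625) = -8381/512, f(-0.75) = 0.515625, f(0.125) = 3225/512, f(1) = 5.
Sum = Δt · [f(-1.625) + f(-0.75) + f(0.125) + f(1)].
Sum ≈ -3.9854.

-3.9854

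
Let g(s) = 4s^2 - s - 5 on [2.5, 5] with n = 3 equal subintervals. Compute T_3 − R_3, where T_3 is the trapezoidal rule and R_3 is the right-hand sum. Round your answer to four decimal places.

-30.2083

T_3 ≈ 125.115741.
R_3 ≈ 155.324074.
T_3 − R_3 ≈ -30.2083.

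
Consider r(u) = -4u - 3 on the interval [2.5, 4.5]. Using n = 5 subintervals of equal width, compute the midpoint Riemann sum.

-34

Δu = (4.5 − 2.5)/5 = 0.4.
Midpoints: 2.7, 3.1, 3.5, 3.9, 4.3.
r(2.7) = -13.8, r(3.1) = -15.4, r(3.5) = -17, r(3.9) = -18.6, r(4.3) = -20.2.
Sum = Δu · [r(2.7) + r(3.1) + r(3.5) + r(3.9) + r(4.3)].
Sum = -34.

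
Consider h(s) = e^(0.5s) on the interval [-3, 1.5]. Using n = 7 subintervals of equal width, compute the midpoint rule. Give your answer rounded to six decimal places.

Δs = (1.5 − (-3))/7 = 9/14.
Midpoints: -75/28, -57/28, -39/28, -0.75, -3/28, 15/28, 33/28.
h(-75/28) ≈ 0.262033, h(-57/28) ≈ 0.361368, h(-39/28) ≈ 0.498362, h(-0.75) ≈ 0.687289, h(-3/28) ≈ 0.947838, h(15/28) ≈ 1.307160, h(33/28) ≈ 1.802700.
Sum = Δs · [h(-75/28) + h(-57/28) + h(-39/28) + ...].
Sum ≈ 3.771483.

3.771483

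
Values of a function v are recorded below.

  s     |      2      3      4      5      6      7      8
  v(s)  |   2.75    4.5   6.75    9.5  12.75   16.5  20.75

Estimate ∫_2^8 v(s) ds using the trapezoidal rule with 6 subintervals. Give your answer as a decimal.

61.75

Δs = 1.
T_6 = (1/2)·[2.75 + 2·4.5 + 2·6.75 + 2·9.5 + 2·12.75 + 2·16.5 + 20.75] = 61.75.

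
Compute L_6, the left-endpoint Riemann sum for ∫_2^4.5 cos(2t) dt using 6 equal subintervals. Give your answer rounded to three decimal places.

0.604

Δt = (4.5 − 2)/6 = 5/12.
Left endpoints: 2, 29/12, 17/6, 3.25, 11/3, 49/12.
f(2) ≈ -0.654, f(29/12) ≈ 0.121, f(17/6) ≈ 0.816, f(3.25) ≈ 0.977, f(11/3) ≈ 0.497, f(49/12) ≈ -0.308.
Sum = Δt · [f(2) + f(29/12) + f(17/6) + ...].
Sum ≈ 0.604.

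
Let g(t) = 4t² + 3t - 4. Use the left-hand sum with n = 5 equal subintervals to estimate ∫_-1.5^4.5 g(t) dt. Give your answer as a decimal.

80.76

Δt = (4.5 − (-1.5))/5 = 1.2.
Left endpoints: -1.5, -0.3, 0.9, 2.1, 3.3.
g(-1.5) = 0.5, g(-0.3) = -4.54, g(0.9) = 1.94, g(2.1) = 19.94, g(3.3) = 49.46.
Sum = Δt · [g(-1.5) + g(-0.3) + g(0.9) + g(2.1) + g(3.3)].
Sum = 80.76.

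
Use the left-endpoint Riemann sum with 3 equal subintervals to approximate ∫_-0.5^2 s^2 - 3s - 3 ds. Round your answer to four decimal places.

Δs = (2 − (-0.5))/3 = 5/6.
Left endpoints: -0.5, 1/3, 7/6.
f(-0.5) = -1.25, f(1/3) = -35/9, f(7/6) = -185/36.
Sum = Δs · [f(-0.5) + f(1/3) + f(7/6)].
Sum ≈ -8.5648.

-8.5648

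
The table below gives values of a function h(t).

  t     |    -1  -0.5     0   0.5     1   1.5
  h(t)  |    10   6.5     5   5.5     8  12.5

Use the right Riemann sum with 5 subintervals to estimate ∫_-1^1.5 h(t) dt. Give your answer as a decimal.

18.75

Δt = 0.5.
Sum = 0.5·[6.5 + 5 + 5.5 + 8 + 12.5] = 18.75.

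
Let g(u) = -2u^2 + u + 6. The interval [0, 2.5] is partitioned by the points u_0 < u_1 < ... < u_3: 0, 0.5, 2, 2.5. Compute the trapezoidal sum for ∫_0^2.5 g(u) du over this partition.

Subinterval widths: 0.5, 1.5, 0.5.
g(0) = 6, g(0.5) = 6, g(2) = 0, g(2.5) = -4.
On each subinterval the trapezoid contributes (Δu_i/2)·[g(u_{i-1}) + g(u_i)].
Sum = 6.5.

6.5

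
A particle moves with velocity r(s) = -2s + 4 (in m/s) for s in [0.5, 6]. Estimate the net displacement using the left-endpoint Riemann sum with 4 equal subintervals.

Δs = (6 − 0.5)/4 = 1.375.
Left endpoints: 0.5, 1.875, 3.25, 4.625.
r(0.5) = 3, r(1.875) = 0.25, r(3.25) = -2.5, r(4.625) = -5.25.
Sum = Δs · [r(0.5) + r(1.875) + r(3.25) + r(4.625)].
Sum = -6.1875.

-6.1875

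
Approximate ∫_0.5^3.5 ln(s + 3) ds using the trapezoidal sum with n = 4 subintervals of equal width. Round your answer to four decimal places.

4.7759

Δs = (3.5 − 0.5)/4 = 0.75.
f(0.5) ≈ 1.2528, f(1.25) ≈ 1.4469, f(2) ≈ 1.6094, f(2.75) ≈ 1.7492, f(3.5) ≈ 1.8718.
T_4 = (Δs/2)·[f(s_0) + 2f(s_1) + 2f(s_2) + 2f(s_3) + f(s_4)].
Sum ≈ 4.7759.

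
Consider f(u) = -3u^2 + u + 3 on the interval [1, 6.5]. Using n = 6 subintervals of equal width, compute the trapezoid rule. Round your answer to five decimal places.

Δu = (6.5 − 1)/6 = 11/12.
f(1) = 1, f(23/12) = -293/48, f(17/6) = -18.25, f(3.75) = -35.4375, f(14/3) = -173/3, f(67/12) = -84.9375, f(6.5) = -117.25.
T_6 = (Δu/2)·[f(u_0) + 2f(u_1) + ... + 2f(u_{5}) + f(u_6)].
Sum ≈ -238.81076.

-238.81076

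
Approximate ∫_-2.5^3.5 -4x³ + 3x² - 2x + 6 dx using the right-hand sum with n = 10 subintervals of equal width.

Δx = (3.5 − (-2.5))/10 = 0.6.
Right endpoints: -1.9, -1.3, -0.7, -0.1, 0.5, 1.1, 1.7, 2.3, 2.9, 3.5.
f(-1.9) = 48.066, f(-1.3) = 22.458, f(-0.7) = 10.242, f(-0.1) = 6.234, f(0.5) = 5.25, f(1.1) = 2.106, f(1.7) = -8.382, f(2.3) = -31.398, f(2.9) = -72.126, f(3.5) = -135.75.
Sum = Δx · [f(-1.9) + f(-1.3) + f(-0.7) + ...].
Sum = -91.98.

-91.98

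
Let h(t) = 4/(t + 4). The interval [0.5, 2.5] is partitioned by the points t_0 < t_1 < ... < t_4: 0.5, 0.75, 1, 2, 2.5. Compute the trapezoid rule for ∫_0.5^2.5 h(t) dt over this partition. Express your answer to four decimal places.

Subinterval widths: 0.25, 0.25, 1, 0.5.
h(0.5) = 8/9, h(0.75) = 16/19, h(1) = 0.8, h(2) = 2/3, h(2.5) = 8/13.
On each subinterval the trapezoid contributes (Δt_i/2)·[h(t_{i-1}) + h(t_i)].
Sum ≈ 1.4755.

1.4755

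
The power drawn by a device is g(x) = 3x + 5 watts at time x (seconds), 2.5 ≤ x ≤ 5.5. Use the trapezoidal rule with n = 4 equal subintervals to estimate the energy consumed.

51

Δx = (5.5 − 2.5)/4 = 0.75.
g(2.5) = 12.5, g(3.25) = 14.75, g(4) = 17, g(4.75) = 19.25, g(5.5) = 21.5.
T_4 = (Δx/2)·[g(x_0) + 2g(x_1) + 2g(x_2) + 2g(x_3) + g(x_4)].
Sum = 51.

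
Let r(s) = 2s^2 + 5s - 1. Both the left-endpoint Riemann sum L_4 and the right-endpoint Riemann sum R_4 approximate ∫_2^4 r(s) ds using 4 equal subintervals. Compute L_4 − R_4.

-17

L_4 = 57.
R_4 = 74.
L_4 − R_4 = -17.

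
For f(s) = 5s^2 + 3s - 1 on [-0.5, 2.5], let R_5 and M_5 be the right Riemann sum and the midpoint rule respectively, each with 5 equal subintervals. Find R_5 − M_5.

R_5 = 44.85.
M_5 = 31.8.
R_5 − M_5 = 13.05.

13.05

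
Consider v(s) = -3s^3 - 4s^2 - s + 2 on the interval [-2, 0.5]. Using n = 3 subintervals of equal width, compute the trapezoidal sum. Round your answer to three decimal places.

8.791

Δs = (0.5 − (-2))/3 = 5/6.
v(-2) = 12, v(-7/6) = 179/72, v(-1/3) = 2, v(0.5) = 0.125.
T_3 = (Δs/2)·[v(s_0) + 2v(s_1) + 2v(s_2) + v(s_3)].
Sum ≈ 8.791.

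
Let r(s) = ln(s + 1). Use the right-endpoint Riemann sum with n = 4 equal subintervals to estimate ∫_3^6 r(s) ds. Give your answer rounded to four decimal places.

Δs = (6 − 3)/4 = 0.75.
Right endpoints: 3.75, 4.5, 5.25, 6.
r(3.75) ≈ 1.5581, r(4.5) ≈ 1.7047, r(5.25) ≈ 1.8326, r(6) ≈ 1.9459.
Sum = Δs · [r(3.75) + r(4.5) + r(5.25) + r(6)].
Sum ≈ 5.2810.

5.2810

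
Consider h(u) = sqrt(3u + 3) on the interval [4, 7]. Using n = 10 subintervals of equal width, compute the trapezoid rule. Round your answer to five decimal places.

Δu = (7 − 4)/10 = 0.3.
h(4) ≈ 3.87298, h(4.3) ≈ 3.98748, h(4.6) ≈ 4.09878, h(4.9) ≈ 4.20714, h(5.2) ≈ 4.31277, h(5.5) ≈ 4.41588, h(5.8) ≈ 4.51664, h(6.1) ≈ 4.61519, h(6.4) ≈ 4.71169, h(6.7) ≈ 4.80625, h(7) ≈ 4.89898.
T_10 = (Δu/2)·[h(u_0) + 2h(u_1) + ... + 2h(u_{9}) + h(u_10)].
Sum ≈ 13.21734.

13.21734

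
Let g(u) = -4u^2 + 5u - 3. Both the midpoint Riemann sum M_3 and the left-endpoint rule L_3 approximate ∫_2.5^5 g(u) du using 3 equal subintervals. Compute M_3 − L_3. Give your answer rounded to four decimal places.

M_3 ≈ -105.879630.
L_3 ≈ -81.574074.
M_3 − L_3 ≈ -24.3056.

-24.3056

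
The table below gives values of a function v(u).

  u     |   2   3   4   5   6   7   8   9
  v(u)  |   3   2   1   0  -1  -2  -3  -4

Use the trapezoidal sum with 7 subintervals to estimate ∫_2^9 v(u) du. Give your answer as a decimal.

Δu = 1.
T_7 = (1/2)·[3 + 2·2 + 2·1 + 2·0 + 2·(-1) + 2·(-2) + 2·(-3) + (-4)] = -3.5.

-3.5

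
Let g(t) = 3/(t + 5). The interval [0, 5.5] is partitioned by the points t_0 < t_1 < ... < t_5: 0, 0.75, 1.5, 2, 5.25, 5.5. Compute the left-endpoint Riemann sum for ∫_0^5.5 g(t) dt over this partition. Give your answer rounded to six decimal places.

2.538101

Subinterval widths: 0.75, 0.75, 0.5, 3.25, 0.25.
Left endpoints: 0, 0.75, 1.5, 2, 5.25.
g(0) = 0.6, g(0.75) = 12/23, g(1.5) = 6/13, g(2) = 3/7, g(5.25) = 12/41.
Sum = Σ Δt_i · g(t_i).
Sum ≈ 2.538101.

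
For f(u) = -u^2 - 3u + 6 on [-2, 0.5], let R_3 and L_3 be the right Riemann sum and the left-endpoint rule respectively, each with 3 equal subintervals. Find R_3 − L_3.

R_3 ≈ 16.064815.
L_3 ≈ 19.189815.
R_3 − L_3 = -3.125.

-3.125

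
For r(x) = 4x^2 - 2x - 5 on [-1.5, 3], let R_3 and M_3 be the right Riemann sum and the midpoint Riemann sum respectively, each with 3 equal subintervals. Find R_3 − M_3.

R_3 = 31.5.
M_3 = 7.875.
R_3 − M_3 = 23.625.

23.625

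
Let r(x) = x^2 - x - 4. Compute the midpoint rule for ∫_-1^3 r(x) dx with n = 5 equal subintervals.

Δx = (3 − (-1))/5 = 0.8.
Midpoints: -0.6, 0.2, 1, 1.8, 2.6.
r(-0.6) = -3.04, r(0.2) = -4.16, r(1) = -4, r(1.8) = -2.56, r(2.6) = 0.16.
Sum = Δx · [r(-0.6) + r(0.2) + r(1) + r(1.8) + r(2.6)].
Sum = -10.88.

-10.88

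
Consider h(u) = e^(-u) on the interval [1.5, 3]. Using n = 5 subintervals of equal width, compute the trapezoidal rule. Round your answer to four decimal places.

0.1746

Δu = (3 − 1.5)/5 = 0.3.
h(1.5) ≈ 0.2231, h(1.8) ≈ 0.1653, h(2.1) ≈ 0.1225, h(2.4) ≈ 0.0907, h(2.7) ≈ 0.0672, h(3) ≈ 0.0498.
T_5 = (Δu/2)·[h(u_0) + 2h(u_1) + ... + 2h(u_{4}) + h(u_5)].
Sum ≈ 0.1746.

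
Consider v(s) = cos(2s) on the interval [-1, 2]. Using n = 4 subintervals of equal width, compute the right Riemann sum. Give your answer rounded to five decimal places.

-0.02768

Δs = (2 − (-1))/4 = 0.75.
Right endpoints: -0.25, 0.5, 1.25, 2.
v(-0.25) ≈ 0.87758, v(0.5) ≈ 0.54030, v(1.25) ≈ -0.80114, v(2) ≈ -0.65364.
Sum = Δs · [v(-0.25) + v(0.5) + v(1.25) + v(2)].
Sum ≈ -0.02768.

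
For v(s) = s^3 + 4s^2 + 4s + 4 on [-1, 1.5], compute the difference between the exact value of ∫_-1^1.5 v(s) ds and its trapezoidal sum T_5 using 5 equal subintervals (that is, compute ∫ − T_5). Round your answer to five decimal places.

Exact integral: ∫_-1^1.5 v(s) ds ≈ 19.3489583.
T_5 = 19.84375.
Error ≈ 19.3489583 − 19.84375 ≈ -0.49479.

-0.49479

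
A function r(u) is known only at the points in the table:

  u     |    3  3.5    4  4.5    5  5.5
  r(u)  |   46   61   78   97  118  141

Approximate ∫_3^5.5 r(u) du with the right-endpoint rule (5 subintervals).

247.5

Δu = 0.5.
Sum = 0.5·[61 + 78 + 97 + 118 + 141] = 247.5.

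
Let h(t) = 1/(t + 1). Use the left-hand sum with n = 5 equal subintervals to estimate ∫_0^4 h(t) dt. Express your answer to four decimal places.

1.9779

Δt = (4 − 0)/5 = 0.8.
Left endpoints: 0, 0.8, 1.6, 2.4, 3.2.
h(0) = 1, h(0.8) = 5/9, h(1.6) = 5/13, h(2.4) = 5/17, h(3.2) = 5/21.
Sum = Δt · [h(0) + h(0.8) + h(1.6) + h(2.4) + h(3.2)].
Sum ≈ 1.9779.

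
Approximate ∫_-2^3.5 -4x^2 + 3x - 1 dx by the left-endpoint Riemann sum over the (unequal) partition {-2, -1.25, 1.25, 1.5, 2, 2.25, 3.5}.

Subinterval widths: 0.75, 2.5, 0.25, 0.5, 0.25, 1.25.
Left endpoints: -2, -1.25, 1.25, 1.5, 2, 2.25.
f(-2) = -23, f(-1.25) = -11, f(1.25) = -3.5, f(1.5) = -5.5, f(2) = -11, f(2.25) = -14.5.
Sum = Σ Δx_i · f(x_i).
Sum = -69.25.

-69.25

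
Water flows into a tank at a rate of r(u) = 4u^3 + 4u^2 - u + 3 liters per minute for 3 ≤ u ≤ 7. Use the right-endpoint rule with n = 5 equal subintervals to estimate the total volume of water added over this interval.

Δu = (7 − 3)/5 = 0.8.
Right endpoints: 3.8, 4.6, 5.4, 6.2, 7.
r(3.8) = 276.448, r(4.6) = 472.384, r(5.4) = 744.096, r(6.2) = 1103.872, r(7) = 1564.
Sum = Δu · [r(3.8) + r(4.6) + r(5.4) + r(6.2) + r(7)].
Sum = 3328.64.

3328.64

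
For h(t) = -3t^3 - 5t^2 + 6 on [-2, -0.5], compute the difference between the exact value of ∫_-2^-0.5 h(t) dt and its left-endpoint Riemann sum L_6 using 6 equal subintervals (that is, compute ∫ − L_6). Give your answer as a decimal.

Exact integral: ∫_-2^-0.5 h(t) dt = 7.828125.
L_6 = 8.53515625.
Error = 7.828125 − 8.53515625 = -0.70703125.

-0.70703125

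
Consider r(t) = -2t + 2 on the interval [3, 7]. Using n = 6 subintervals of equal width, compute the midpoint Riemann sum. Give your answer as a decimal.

Δt = (7 − 3)/6 = 2/3.
Midpoints: 10/3, 4, 14/3, 16/3, 6, 20/3.
r(10/3) = -14/3, r(4) = -6, r(14/3) = -22/3, r(16/3) = -26/3, r(6) = -10, r(20/3) = -34/3.
Sum = Δt · [r(10/3) + r(4) + r(14/3) + ...].
Sum = -32.

-32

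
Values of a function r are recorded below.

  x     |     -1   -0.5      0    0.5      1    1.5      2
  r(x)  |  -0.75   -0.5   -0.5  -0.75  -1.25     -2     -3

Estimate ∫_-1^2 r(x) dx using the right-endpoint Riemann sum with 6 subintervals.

Δx = 0.5.
Sum = 0.5·[(-0.5) + (-0.5) + (-0.75) + (-1.25) + (-2) + (-3)] = -4.

-4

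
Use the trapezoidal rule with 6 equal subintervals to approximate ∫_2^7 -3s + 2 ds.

Δs = (7 − 2)/6 = 5/6.
f(2) = -4, f(17/6) = -6.5, f(11/3) = -9, f(4.5) = -11.5, f(16/3) = -14, f(37/6) = -16.5, f(7) = -19.
T_6 = (Δs/2)·[f(s_0) + 2f(s_1) + ... + 2f(s_{5}) + f(s_6)].
Sum = -57.5.

-57.5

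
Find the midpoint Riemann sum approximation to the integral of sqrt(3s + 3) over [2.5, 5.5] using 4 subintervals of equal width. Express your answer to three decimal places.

11.577

Δs = (5.5 − 2.5)/4 = 0.75.
Midpoints: 2.875, 3.625, 4.375, 5.125.
f(2.875) ≈ 3.410, f(3.625) ≈ 3.725, f(4.375) ≈ 4.016, f(5.125) ≈ 4.287.
Sum = Δs · [f(2.875) + f(3.625) + f(4.375) + f(5.125)].
Sum ≈ 11.577.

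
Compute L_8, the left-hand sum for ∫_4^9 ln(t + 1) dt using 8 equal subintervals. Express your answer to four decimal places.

9.7588

Δt = (9 − 4)/8 = 0.625.
Left endpoints: 4, 4.625, 5.25, 5.875, 6.5, 7.125, 7.75, 8.375.
f(4) ≈ 1.6094, f(4.625) ≈ 1.7272, f(5.25) ≈ 1.8326, f(5.875) ≈ 1.9279, f(6.5) ≈ 2.0149, f(7.125) ≈ 2.0949, f(7.75) ≈ 2.1691, f(8.375) ≈ 2.2380.
Sum = Δt · [f(4) + f(4.625) + f(5.25) + ...].
Sum ≈ 9.7588.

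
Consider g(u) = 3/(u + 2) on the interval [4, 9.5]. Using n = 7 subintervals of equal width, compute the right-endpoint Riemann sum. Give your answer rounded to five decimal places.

Δu = (9.5 − 4)/7 = 11/14.
Right endpoints: 67/14, 39/7, 89/14, 50/7, 111/14, 61/7, 9.5.
g(67/14) = 42/95, g(39/7) = 21/53, g(89/14) = 14/39, g(50/7) = 0.328125, g(111/14) = 42/139, g(61/7) = 0.28, g(9.5) = 6/23.
Sum = Δu · [g(67/14) + g(39/7) + g(89/14) + ...].
Sum ≈ 1.86093.

1.86093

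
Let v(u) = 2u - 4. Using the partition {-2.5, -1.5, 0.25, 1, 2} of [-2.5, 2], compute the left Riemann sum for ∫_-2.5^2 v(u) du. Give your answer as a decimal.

Subinterval widths: 1, 1.75, 0.75, 1.
Left endpoints: -2.5, -1.5, 0.25, 1.
v(-2.5) = -9, v(-1.5) = -7, v(0.25) = -3.5, v(1) = -2.
Sum = Σ Δu_i · v(u_i).
Sum = -25.875.

-25.875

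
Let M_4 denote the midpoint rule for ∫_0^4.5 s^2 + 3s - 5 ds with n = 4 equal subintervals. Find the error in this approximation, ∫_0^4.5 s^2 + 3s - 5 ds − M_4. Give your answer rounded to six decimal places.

0.474609

Exact integral: ∫_0^4.5 f(s) ds = 38.25.
M_4 ≈ 37.77539062.
Error ≈ 38.25 − 37.77539062 ≈ 0.474609.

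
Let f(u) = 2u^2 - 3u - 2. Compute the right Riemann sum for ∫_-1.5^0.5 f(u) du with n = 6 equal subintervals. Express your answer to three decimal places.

Δu = (0.5 − (-1.5))/6 = 1/3.
Right endpoints: -7/6, -5/6, -0.5, -1/6, 1/6, 0.5.
f(-7/6) = 38/9, f(-5/6) = 17/9, f(-0.5) = 0, f(-1/6) = -13/9, f(1/6) = -22/9, f(0.5) = -3.
Sum = Δu · [f(-7/6) + f(-5/6) + f(-0.5) + ...].
Sum ≈ -0.259.

-0.259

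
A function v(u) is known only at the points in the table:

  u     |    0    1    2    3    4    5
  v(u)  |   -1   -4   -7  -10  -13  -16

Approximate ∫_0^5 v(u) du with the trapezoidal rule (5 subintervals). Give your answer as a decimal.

Δu = 1.
T_5 = (1/2)·[(-1) + 2·(-4) + 2·(-7) + 2·(-10) + 2·(-13) + (-16)] = -42.5.

-42.5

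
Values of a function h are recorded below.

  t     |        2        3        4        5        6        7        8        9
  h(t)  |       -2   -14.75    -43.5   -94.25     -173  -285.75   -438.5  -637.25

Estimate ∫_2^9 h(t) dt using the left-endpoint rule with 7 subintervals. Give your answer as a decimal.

-1051.75

Δt = 1.
Sum = 1·[(-2) + (-14.75) + (-43.5) + (-94.25) + (-173) + (-285.75) + (-438.5)] = -1051.75.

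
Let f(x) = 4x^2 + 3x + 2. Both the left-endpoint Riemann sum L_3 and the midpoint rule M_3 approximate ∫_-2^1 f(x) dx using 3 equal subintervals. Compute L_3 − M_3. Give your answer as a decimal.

4.5

L_3 = 17.
M_3 = 12.5.
L_3 − M_3 = 4.5.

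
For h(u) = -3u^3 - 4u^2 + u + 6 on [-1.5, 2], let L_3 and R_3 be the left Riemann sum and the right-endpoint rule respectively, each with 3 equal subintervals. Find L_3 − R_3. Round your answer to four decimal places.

43.8958

L_3 ≈ 15.490741.
R_3 ≈ -28.405093.
L_3 − R_3 ≈ 43.8958.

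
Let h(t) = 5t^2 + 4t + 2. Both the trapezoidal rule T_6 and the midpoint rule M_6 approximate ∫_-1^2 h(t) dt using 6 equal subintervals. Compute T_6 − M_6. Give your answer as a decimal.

0.9375

T_6 = 27.625.
M_6 = 26.6875.
T_6 − M_6 = 0.9375.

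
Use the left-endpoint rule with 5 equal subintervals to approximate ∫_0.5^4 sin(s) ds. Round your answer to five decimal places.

1.90086

Δs = (4 − 0.5)/5 = 0.7.
Left endpoints: 0.5, 1.2, 1.9, 2.6, 3.3.
f(0.5) ≈ 0.47943, f(1.2) ≈ 0.93204, f(1.9) ≈ 0.94630, f(2.6) ≈ 0.51550, f(3.3) ≈ -0.15775.
Sum = Δs · [f(0.5) + f(1.2) + f(1.9) + f(2.6) + f(3.3)].
Sum ≈ 1.90086.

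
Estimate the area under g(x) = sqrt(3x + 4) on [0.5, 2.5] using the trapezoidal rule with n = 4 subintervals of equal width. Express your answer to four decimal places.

Δx = (2.5 − 0.5)/4 = 0.5.
g(0.5) ≈ 2.3452, g(1) ≈ 2.6458, g(1.5) ≈ 2.9155, g(2) ≈ 3.1623, g(2.5) ≈ 3.3912.
T_4 = (Δx/2)·[g(x_0) + 2g(x_1) + 2g(x_2) + 2g(x_3) + g(x_4)].
Sum ≈ 5.7958.

5.7958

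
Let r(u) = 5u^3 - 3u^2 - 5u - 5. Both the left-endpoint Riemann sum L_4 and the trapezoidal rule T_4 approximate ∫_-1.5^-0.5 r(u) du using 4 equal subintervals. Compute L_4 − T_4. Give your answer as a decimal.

-2.15625

L_4 = -11.84375.
T_4 = -9.6875.
L_4 − T_4 = -2.15625.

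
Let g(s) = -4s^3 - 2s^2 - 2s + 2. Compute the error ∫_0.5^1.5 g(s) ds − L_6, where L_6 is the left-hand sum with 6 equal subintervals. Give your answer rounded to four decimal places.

-1.5185

Exact integral: ∫_0.5^1.5 g(s) ds ≈ -7.166667.
L_6 ≈ -5.648148.
Error ≈ -7.166667 − (-5.648148) ≈ -1.5185.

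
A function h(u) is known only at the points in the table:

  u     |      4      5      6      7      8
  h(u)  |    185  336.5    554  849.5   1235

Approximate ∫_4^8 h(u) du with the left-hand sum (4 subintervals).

Δu = 1.
Sum = 1·[185 + 336.5 + 554 + 849.5] = 1925.

1925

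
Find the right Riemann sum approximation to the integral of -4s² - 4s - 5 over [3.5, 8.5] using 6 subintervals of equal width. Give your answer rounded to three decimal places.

-1017.315

Δs = (8.5 − 3.5)/6 = 5/6.
Right endpoints: 13/3, 31/6, 6, 41/6, 23/3, 8.5.
f(13/3) = -877/9, f(31/6) = -1192/9, f(6) = -173, f(41/6) = -1972/9, f(23/3) = -2437/9, f(8.5) = -328.
Sum = Δs · [f(13/3) + f(31/6) + f(6) + ...].
Sum ≈ -1017.315.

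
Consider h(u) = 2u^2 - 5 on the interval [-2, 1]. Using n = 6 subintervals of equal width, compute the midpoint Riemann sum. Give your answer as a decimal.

-9.125

Δu = (1 − (-2))/6 = 0.5.
Midpoints: -1.75, -1.25, -0.75, -0.25, 0.25, 0.75.
h(-1.75) = 1.125, h(-1.25) = -1.875, h(-0.75) = -3.875, h(-0.25) = -4.875, h(0.25) = -4.875, h(0.75) = -3.875.
Sum = Δu · [h(-1.75) + h(-1.25) + h(-0.75) + ...].
Sum = -9.125.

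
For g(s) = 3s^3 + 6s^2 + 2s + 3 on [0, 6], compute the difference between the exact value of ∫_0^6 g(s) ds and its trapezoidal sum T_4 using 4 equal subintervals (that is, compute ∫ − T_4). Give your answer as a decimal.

-74.25

Exact integral: ∫_0^6 g(s) ds = 1458.
T_4 = 1532.25.
Error = 1458 − 1532.25 = -74.25.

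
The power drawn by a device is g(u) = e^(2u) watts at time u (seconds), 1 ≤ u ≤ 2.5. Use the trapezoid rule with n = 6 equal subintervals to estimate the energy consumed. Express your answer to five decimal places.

71.97497

Δu = (2.5 − 1)/6 = 0.25.
g(1) ≈ 7.38906, g(1.25) ≈ 12.18249, g(1.5) ≈ 20.08554, g(1.75) ≈ 33.11545, g(2) ≈ 54.59815, g(2.25) ≈ 90.01713, g(2.5) ≈ 148.41316.
T_6 = (Δu/2)·[g(u_0) + 2g(u_1) + ... + 2g(u_{5}) + g(u_6)].
Sum ≈ 71.97497.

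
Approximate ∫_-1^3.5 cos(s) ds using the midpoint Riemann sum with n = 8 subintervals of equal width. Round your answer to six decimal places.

Δs = (3.5 − (-1))/8 = 0.5625.
Midpoints: -0.71875, -0.15625, 0.40625, 0.96875, 1.53125, 2.09375, 2.65625, 3.21875.
f(-0.71875) ≈ 0.752629, f(-0.15625) ≈ 0.987818, f(0.40625) ≈ 0.918609, f(0.96875) ≈ 0.566330, f(1.53125) ≈ 0.039536, f(2.09375) ≈ -0.499441, f(2.65625) ≈ -0.884515, f(3.21875) ≈ -0.997025.
Sum = Δs · [f(-0.71875) + f(-0.15625) + f(0.40625) + ...].
Sum ≈ 0.497217.

0.497217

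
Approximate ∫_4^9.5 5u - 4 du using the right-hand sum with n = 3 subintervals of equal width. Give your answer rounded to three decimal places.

Δu = (9.5 − 4)/3 = 11/6.
Right endpoints: 35/6, 23/3, 9.5.
f(35/6) = 151/6, f(23/3) = 103/3, f(9.5) = 43.5.
Sum = Δu · [f(35/6) + f(23/3) + f(9.5)].
Sum ≈ 188.833.

188.833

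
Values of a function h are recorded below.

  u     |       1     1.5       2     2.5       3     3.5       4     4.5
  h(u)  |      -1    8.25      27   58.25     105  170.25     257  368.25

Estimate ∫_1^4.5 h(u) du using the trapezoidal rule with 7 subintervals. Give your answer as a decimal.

Δu = 0.5.
T_7 = (0.5/2)·[(-1) + 2·8.25 + 2·27 + 2·58.25 + 2·105 + 2·170.25 + 2·257 + 368.25] = 404.6875.

404.6875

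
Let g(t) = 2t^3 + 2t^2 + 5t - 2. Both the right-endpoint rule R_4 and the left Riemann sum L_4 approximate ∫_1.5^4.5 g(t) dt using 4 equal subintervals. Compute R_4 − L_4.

169.875

R_4 = 390.5625.
L_4 = 220.6875.
R_4 − L_4 = 169.875.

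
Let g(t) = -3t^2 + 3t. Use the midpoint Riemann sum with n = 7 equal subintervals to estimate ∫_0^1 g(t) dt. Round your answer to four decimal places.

Δt = (1 − 0)/7 = 1/7.
Midpoints: 1/14, 3/14, 5/14, 0.5, 9/14, 11/14, 13/14.
g(1/14) = 39/196, g(3/14) = 99/196, g(5/14) = 135/196, g(0.5) = 0.75, g(9/14) = 135/196, g(11/14) = 99/196, g(13/14) = 39/196.
Sum = Δt · [g(1/14) + g(3/14) + g(5/14) + ...].
Sum ≈ 0.5051.

0.5051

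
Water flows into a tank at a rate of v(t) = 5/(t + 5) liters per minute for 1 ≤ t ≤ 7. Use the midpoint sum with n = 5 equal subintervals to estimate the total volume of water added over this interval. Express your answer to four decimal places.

Δt = (7 − 1)/5 = 1.2.
Midpoints: 1.6, 2.8, 4, 5.2, 6.4.
v(1.6) = 25/33, v(2.8) = 25/39, v(4) = 5/9, v(5.2) = 25/51, v(6.4) = 25/57.
Sum = Δt · [v(1.6) + v(2.8) + v(4) + v(5.2) + v(6.4)].
Sum ≈ 3.4595.

3.4595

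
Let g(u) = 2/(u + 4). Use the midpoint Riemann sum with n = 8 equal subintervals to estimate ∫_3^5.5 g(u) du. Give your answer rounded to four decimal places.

0.6107

Δu = (5.5 − 3)/8 = 0.3125.
Midpoints: 3.15625, 3.46875, 3.78125, 4.09375, 4.40625, 4.71875, 5.03125, 5.34375.
g(3.15625) = 64/229, g(3.46875) = 64/239, g(3.78125) = 64/249, g(4.09375) = 64/259, g(4.40625) = 64/269, g(4.71875) = 64/279, g(5.03125) = 64/289, g(5.34375) = 64/299.
Sum = Δu · [g(3.15625) + g(3.46875) + g(3.78125) + ...].
Sum ≈ 0.6107.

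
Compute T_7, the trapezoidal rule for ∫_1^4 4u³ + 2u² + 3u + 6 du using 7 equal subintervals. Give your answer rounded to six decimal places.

Δu = (4 − 1)/7 = 3/7.
f(1) = 15, f(10/7) = 8928/343, f(13/7) = 15123/343, f(16/7) = 24378/343, f(19/7) = 37341/343, f(22/7) = 54660/343, f(25/7) = 76983/343, f(4) = 306.
T_7 = (Δu/2)·[f(u_0) + 2f(u_1) + ... + 2f(u_{6}) + f(u_7)].
Sum ≈ 340.438776.

340.438776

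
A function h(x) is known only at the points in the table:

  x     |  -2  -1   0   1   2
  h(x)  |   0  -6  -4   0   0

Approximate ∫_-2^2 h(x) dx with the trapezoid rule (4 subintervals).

-10

Δx = 1.
T_4 = (1/2)·[0 + 2·(-6) + 2·(-4) + 2·0 + 0] = -10.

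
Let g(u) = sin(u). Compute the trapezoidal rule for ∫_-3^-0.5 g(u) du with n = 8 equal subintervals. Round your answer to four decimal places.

-1.8524

Δu = (-0.5 − (-3))/8 = 0.3125.
g(-3) ≈ -0.1411, g(-2.6875) ≈ -0.4386, g(-2.375) ≈ -0.6937, g(-2.0625) ≈ -0.8815, g(-1.75) ≈ -0.9840, g(-1.4375) ≈ -0.9911, g(-1.125) ≈ -0.9023, g(-0.8125) ≈ -0.7260, g(-0.5) ≈ -0.4794.
T_8 = (Δu/2)·[g(u_0) + 2g(u_1) + ... + 2g(u_{7}) + g(u_8)].
Sum ≈ -1.8524.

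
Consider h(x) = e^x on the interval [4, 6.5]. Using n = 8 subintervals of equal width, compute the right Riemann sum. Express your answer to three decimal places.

Δx = (6.5 − 4)/8 = 0.3125.
Right endpoints: 4.3125, 4.625, 4.9375, 5.25, 5.5625, 5.875, 6.1875, 6.5.
h(4.3125) ≈ 74.627, h(4.625) ≈ 102.003, h(4.9375) ≈ 139.421, h(5.25) ≈ 190.566, h(5.5625) ≈ 260.473, h(5.875) ≈ 356.025, h(6.1875) ≈ 486.628, h(6.5) ≈ 665.142.
Sum = Δx · [h(4.3125) + h(4.625) + h(4.9375) + ...].
Sum ≈ 710.901.

710.901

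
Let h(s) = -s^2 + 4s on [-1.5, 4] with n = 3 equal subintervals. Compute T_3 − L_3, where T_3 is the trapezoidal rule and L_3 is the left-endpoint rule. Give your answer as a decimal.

7.5625

T_3 ≈ 1.960648.
L_3 ≈ -5.601852.
T_3 − L_3 = 7.5625.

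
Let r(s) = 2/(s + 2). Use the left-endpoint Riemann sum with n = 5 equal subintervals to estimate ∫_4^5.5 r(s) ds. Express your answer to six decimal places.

0.456437

Δs = (5.5 − 4)/5 = 0.3.
Left endpoints: 4, 4.3, 4.6, 4.9, 5.2.
r(4) = 1/3, r(4.3) = 20/63, r(4.6) = 10/33, r(4.9) = 20/69, r(5.2) = 5/18.
Sum = Δs · [r(4) + r(4.3) + r(4.6) + r(4.9) + r(5.2)].
Sum ≈ 0.456437.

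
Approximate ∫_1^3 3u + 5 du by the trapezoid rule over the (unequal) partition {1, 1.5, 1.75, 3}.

Subinterval widths: 0.5, 0.25, 1.25.
f(1) = 8, f(1.5) = 9.5, f(1.75) = 10.25, f(3) = 14.
On each subinterval the trapezoid contributes (Δu_i/2)·[f(u_{i-1}) + f(u_i)].
Sum = 22.

22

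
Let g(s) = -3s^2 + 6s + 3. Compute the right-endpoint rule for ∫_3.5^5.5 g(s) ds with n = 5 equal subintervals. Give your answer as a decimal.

-72.06

Δs = (5.5 − 3.5)/5 = 0.4.
Right endpoints: 3.9, 4.3, 4.7, 5.1, 5.5.
g(3.9) = -19.23, g(4.3) = -26.67, g(4.7) = -35.07, g(5.1) = -44.43, g(5.5) = -54.75.
Sum = Δs · [g(3.9) + g(4.3) + g(4.7) + g(5.1) + g(5.5)].
Sum = -72.06.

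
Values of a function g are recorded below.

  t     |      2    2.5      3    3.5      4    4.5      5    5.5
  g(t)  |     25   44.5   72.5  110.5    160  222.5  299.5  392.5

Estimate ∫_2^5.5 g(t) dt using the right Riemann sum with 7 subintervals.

Δt = 0.5.
Sum = 0.5·[44.5 + 72.5 + 110.5 + 160 + 222.5 + 299.5 + 392.5] = 651.

651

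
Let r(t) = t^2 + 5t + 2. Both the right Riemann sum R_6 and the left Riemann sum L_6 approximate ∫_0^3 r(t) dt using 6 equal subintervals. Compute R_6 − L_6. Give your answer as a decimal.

R_6 = 43.625.
L_6 = 31.625.
R_6 − L_6 = 12.

12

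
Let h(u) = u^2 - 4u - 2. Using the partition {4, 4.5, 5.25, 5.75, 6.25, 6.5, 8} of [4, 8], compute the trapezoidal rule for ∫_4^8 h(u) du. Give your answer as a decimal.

Subinterval widths: 0.5, 0.75, 0.5, 0.5, 0.25, 1.5.
h(4) = -2, h(4.5) = 0.25, h(5.25) = 4.5625, h(5.75) = 8.0625, h(6.25) = 12.0625, h(6.5) = 14.25, h(8) = 30.
On each subinterval the trapezoid contributes (Δu_i/2)·[h(u_{i-1}) + h(u_i)].
Sum = 46.03125.

46.03125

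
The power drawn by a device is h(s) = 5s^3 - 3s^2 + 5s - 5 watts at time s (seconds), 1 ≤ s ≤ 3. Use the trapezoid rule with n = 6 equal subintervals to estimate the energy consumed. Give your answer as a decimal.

85

Δs = (3 − 1)/6 = 1/3.
h(1) = 2, h(4/3) = 221/27, h(5/3) = 490/27, h(2) = 33, h(7/3) = 1454/27, h(8/3) = 2209/27, h(3) = 118.
T_6 = (Δs/2)·[h(s_0) + 2h(s_1) + ... + 2h(s_{5}) + h(s_6)].
Sum = 85.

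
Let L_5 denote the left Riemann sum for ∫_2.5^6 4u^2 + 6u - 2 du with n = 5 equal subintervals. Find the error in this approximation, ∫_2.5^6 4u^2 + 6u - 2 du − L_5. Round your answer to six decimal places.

47.856667

Exact integral: ∫_2.5^6 f(u) du ≈ 349.41666667.
L_5 = 301.56.
Error ≈ 349.41666667 − 301.56 ≈ 47.856667.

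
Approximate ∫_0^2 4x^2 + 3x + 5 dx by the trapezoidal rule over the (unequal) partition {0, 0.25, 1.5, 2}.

28.0625

Subinterval widths: 0.25, 1.25, 0.5.
f(0) = 5, f(0.25) = 6, f(1.5) = 18.5, f(2) = 27.
On each subinterval the trapezoid contributes (Δx_i/2)·[f(x_{i-1}) + f(x_i)].
Sum = 28.0625.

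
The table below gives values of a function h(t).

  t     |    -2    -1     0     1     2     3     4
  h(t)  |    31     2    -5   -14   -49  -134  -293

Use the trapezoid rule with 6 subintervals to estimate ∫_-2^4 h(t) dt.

Δt = 1.
T_6 = (1/2)·[31 + 2·2 + 2·(-5) + 2·(-14) + 2·(-49) + 2·(-134) + (-293)] = -331.

-331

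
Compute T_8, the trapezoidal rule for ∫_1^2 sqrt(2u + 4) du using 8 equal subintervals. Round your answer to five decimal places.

2.64342

Δu = (2 − 1)/8 = 0.125.
f(1) ≈ 2.44949, f(1.125) ≈ 2.50000, f(1.25) ≈ 2.54951, f(1.375) ≈ 2.59808, f(1.5) ≈ 2.64575, f(1.625) ≈ 2.69258, f(1.75) ≈ 2.73861, f(1.875) ≈ 2.78388, f(2) ≈ 2.82843.
T_8 = (Δu/2)·[f(u_0) + 2f(u_1) + ... + 2f(u_{7}) + f(u_8)].
Sum ≈ 2.64342.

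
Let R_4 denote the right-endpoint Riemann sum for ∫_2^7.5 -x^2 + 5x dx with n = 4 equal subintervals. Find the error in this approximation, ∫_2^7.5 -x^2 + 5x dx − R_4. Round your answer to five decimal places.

Exact integral: ∫_2^7.5 f(x) dx ≈ -7.3333333.
R_4 = -26.08203125.
Error ≈ -7.3333333 − (-26.08203125) ≈ 18.74870.

18.74870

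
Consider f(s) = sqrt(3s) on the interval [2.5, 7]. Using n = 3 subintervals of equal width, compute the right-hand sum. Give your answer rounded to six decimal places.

18.163045

Δs = (7 − 2.5)/3 = 1.5.
Right endpoints: 4, 5.5, 7.
f(4) ≈ 3.464102, f(5.5) ≈ 4.062019, f(7) ≈ 4.582576.
Sum = Δs · [f(4) + f(5.5) + f(7)].
Sum ≈ 18.163045.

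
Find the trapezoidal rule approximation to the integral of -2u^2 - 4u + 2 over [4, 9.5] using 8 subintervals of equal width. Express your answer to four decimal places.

Δu = (9.5 − 4)/8 = 0.6875.
f(4) = -46, f(4.6875) = -60.6953125, f(5.375) = -77.28125, f(6.0625) = -95.7578125, f(6.75) = -116.125, f(7.4375) = -138.3828125, f(8.125) = -162.53125, f(8.8125) = -188.5703125, f(9.5) = -216.5.
T_8 = (Δu/2)·[f(u_0) + 2f(u_1) + ... + 2f(u_{7}) + f(u_8)].
Sum ≈ -667.2832.

-667.2832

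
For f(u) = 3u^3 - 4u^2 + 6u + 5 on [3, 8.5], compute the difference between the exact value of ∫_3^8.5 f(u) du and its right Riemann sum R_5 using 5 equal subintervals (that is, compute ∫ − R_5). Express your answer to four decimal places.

Exact integral: ∫_3^8.5 f(u) du ≈ 3288.713542.
R_5 = 4189.4325.
Error ≈ 3288.713542 − 4189.4325 ≈ -900.7190.

-900.7190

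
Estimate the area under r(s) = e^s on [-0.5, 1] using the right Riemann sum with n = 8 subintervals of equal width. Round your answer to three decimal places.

2.316

Δs = (1 − (-0.5))/8 = 0.1875.
Right endpoints: -0.3125, -0.125, 0.0625, 0.25, 0.4375, 0.625, 0.8125, 1.
r(-0.3125) ≈ 0.732, r(-0.125) ≈ 0.882, r(0.0625) ≈ 1.064, r(0.25) ≈ 1.284, r(0.4375) ≈ 1.549, r(0.625) ≈ 1.868, r(0.8125) ≈ 2.254, r(1) ≈ 2.718.
Sum = Δs · [r(-0.3125) + r(-0.125) + r(0.0625) + ...].
Sum ≈ 2.316.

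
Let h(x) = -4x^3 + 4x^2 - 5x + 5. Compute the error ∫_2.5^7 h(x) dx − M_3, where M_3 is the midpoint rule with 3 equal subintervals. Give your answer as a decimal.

-44.71875

Exact integral: ∫_2.5^7 h(x) dx = -2009.8125.
M_3 = -1965.09375.
Error = -2009.8125 − (-1965.09375) = -44.71875.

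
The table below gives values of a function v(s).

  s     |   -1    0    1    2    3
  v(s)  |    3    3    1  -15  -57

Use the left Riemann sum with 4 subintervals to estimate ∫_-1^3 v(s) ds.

-8

Δs = 1.
Sum = 1·[3 + 3 + 1 + (-15)] = -8.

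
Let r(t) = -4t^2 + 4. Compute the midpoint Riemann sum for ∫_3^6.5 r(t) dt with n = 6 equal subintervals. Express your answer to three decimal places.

-315.770

Δt = (6.5 − 3)/6 = 7/12.
Midpoints: 79/24, 3.875, 107/24, 121/24, 5.625, 149/24.
r(79/24) = -5665/144, r(3.875) = -56.0625, r(107/24) = -10873/144, r(121/24) = -14065/144, r(5.625) = -122.5625, r(149/24) = -21625/144.
Sum = Δt · [r(79/24) + r(3.875) + r(107/24) + ...].
Sum ≈ -315.770.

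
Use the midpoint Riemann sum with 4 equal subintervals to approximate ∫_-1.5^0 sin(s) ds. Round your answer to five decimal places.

Δs = (0 − (-1.5))/4 = 0.375.
Midpoints: -1.3125, -0.9375, -0.5625, -0.1875.
f(-1.3125) ≈ -0.96683, f(-0.9375) ≈ -0.80608, f(-0.5625) ≈ -0.53330, f(-0.1875) ≈ -0.18640.
Sum = Δs · [f(-1.3125) + f(-0.9375) + f(-0.5625) + f(-0.1875)].
Sum ≈ -0.93473.

-0.93473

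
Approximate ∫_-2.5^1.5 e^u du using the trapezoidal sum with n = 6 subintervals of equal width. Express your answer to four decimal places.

4.5614

Δu = (1.5 − (-2.5))/6 = 2/3.
f(-2.5) ≈ 0.0821, f(-11/6) ≈ 0.1599, f(-7/6) ≈ 0.3114, f(-0.5) ≈ 0.6065, f(1/6) ≈ 1.1814, f(5/6) ≈ 2.3010, f(1.5) ≈ 4.4817.
T_6 = (Δu/2)·[f(u_0) + 2f(u_1) + ... + 2f(u_{5}) + f(u_6)].
Sum ≈ 4.5614.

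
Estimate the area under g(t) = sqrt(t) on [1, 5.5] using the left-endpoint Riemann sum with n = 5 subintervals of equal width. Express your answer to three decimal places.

Δt = (5.5 − 1)/5 = 0.9.
Left endpoints: 1, 1.9, 2.8, 3.7, 4.6.
g(1) ≈ 1.000, g(1.9) ≈ 1.378, g(2.8) ≈ 1.673, g(3.7) ≈ 1.924, g(4.6) ≈ 2.145.
Sum = Δt · [g(1) + g(1.9) + g(2.8) + g(3.7) + g(4.6)].
Sum ≈ 7.308.

7.308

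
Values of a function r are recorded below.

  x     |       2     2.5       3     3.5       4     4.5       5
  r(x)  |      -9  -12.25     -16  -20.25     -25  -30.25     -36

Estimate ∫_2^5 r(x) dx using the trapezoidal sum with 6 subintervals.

Δx = 0.5.
T_6 = (0.5/2)·[(-9) + 2·(-12.25) + 2·(-16) + 2·(-20.25) + 2·(-25) + 2·(-30.25) + (-36)] = -63.125.

-63.125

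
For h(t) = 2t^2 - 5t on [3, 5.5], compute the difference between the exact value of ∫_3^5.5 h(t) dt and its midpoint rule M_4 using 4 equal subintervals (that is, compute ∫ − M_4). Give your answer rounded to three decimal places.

0.163

Exact integral: ∫_3^5.5 h(t) dt ≈ 39.79167.
M_4 = 39.62890625.
Error ≈ 39.79167 − 39.62890625 ≈ 0.163.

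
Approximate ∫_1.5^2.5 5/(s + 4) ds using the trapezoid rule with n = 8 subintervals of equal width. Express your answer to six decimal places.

0.835332

Δs = (2.5 − 1.5)/8 = 0.125.
f(1.5) = 10/11, f(1.625) = 8/9, f(1.75) = 20/23, f(1.875) = 40/47, f(2) = 5/6, f(2.125) = 40/49, f(2.25) = 0.8, f(2.375) = 40/51, f(2.5) = 10/13.
T_8 = (Δs/2)·[f(s_0) + 2f(s_1) + ... + 2f(s_{7}) + f(s_8)].
Sum ≈ 0.835332.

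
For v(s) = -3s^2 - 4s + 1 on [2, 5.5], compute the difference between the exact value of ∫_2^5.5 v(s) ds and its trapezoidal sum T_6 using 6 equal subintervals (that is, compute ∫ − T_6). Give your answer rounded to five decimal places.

0.59549

Exact integral: ∫_2^5.5 v(s) ds = -207.375.
T_6 ≈ -207.9704861.
Error ≈ -207.375 − (-207.9704861) ≈ 0.59549.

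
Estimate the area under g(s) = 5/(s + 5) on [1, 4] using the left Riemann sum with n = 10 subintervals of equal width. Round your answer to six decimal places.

2.069571

Δs = (4 − 1)/10 = 0.3.
Left endpoints: 1, 1.3, 1.6, 1.9, 2.2, 2.5, 2.8, 3.1, 3.4, 3.7.
g(1) = 5/6, g(1.3) = 50/63, g(1.6) = 25/33, g(1.9) = 50/69, g(2.2) = 25/36, g(2.5) = 2/3, g(2.8) = 25/39, g(3.1) = 50/81, g(3.4) = 25/42, g(3.7) = 50/87.
Sum = Δs · [g(1) + g(1.3) + g(1.6) + ...].
Sum ≈ 2.069571.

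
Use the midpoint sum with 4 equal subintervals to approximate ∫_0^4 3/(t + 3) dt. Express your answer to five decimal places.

Δt = (4 − 0)/4 = 1.
Midpoints: 0.5, 1.5, 2.5, 3.5.
f(0.5) = 6/7, f(1.5) = 2/3, f(2.5) = 6/11, f(3.5) = 6/13.
Sum = Δt · [f(0.5) + f(1.5) + f(2.5) + f(3.5)].
Sum ≈ 2.53080.

2.53080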